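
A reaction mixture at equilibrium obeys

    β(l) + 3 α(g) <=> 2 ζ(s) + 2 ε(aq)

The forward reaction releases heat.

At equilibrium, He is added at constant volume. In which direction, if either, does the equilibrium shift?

At constant volume, adding an inert gas leaves every reacting species' partial pressure unchanged, so Q is unchanged — no shift from this change.

no shift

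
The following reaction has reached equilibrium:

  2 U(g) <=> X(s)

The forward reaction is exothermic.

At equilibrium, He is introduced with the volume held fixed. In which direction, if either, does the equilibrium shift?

At constant volume, adding an inert gas leaves every reacting species' partial pressure unchanged, so Q is unchanged — no shift from this change.

no shift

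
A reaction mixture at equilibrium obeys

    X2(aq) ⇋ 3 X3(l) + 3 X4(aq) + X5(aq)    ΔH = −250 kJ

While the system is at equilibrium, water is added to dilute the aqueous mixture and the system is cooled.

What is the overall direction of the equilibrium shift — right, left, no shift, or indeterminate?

right

Dilution lowers every aqueous concentration by the same factor. Δn_aq = 4 − 1 = +3, so the system shifts toward the side with more dissolved moles — to the right.
The forward reaction is exothermic. Lowering T favours the exothermic direction — shift to the right.
All effects act in the same direction — net shift to the right.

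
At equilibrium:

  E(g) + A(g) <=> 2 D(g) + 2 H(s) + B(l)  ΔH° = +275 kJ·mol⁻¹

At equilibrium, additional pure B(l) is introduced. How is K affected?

The equilibrium constant depends only on temperature. This perturbation changes neither the position of equilibrium nor K.

unchanged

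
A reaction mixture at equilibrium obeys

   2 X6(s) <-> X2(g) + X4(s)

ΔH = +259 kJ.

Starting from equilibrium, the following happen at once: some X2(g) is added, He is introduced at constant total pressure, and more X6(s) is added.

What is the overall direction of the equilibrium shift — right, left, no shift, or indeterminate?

Adding X2 (g), a product, drives the reaction to the left.
Adding inert gas at constant total pressure expands the volume and lowers every reacting partial pressure. With Δn_gas = 1 − 0 = +1, Q moves away from K toward the side with fewer gas moles, so the system shifts toward the side with more gas moles — to the right.
X6 is a pure solid; its activity is 1 regardless of amount, so Q is unaffected — no shift from this change.
The individual effects push in opposite directions; without quantitative information the net direction cannot be determined.

cannot be determined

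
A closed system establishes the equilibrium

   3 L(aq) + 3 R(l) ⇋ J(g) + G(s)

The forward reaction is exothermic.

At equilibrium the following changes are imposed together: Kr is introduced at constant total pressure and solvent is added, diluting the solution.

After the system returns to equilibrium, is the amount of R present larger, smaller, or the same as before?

Adding inert gas at constant total pressure expands the volume and lowers every reacting partial pressure. With Δn_gas = 1 − 0 = +1, Q moves away from K toward the side with fewer gas moles, so the system shifts toward the side with more gas moles — to the right.
Dilution lowers every aqueous concentration by the same factor. Δn_aq = 0 − 3 = -3, so the system shifts toward the side with more dissolved moles — to the left.
The two effects oppose each other, so the net shift — and hence the change in R — cannot be determined from the given information.

cannot be determined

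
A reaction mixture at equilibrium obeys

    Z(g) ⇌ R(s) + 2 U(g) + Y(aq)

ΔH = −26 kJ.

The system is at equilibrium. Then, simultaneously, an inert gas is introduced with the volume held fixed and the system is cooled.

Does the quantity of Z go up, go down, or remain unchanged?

At constant volume, adding an inert gas leaves every reacting species' partial pressure unchanged, so Q is unchanged — no shift from this change.
The forward reaction is exothermic. Lowering T favours the exothermic direction — shift to the right.
The net shift is to the right. Z is a reactant, so its amount decreases.

decreases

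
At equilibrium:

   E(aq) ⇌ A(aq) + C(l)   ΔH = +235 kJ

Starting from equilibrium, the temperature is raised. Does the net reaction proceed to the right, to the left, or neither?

right

The forward reaction is endothermic. Raising T favours the endothermic direction — shift to the right.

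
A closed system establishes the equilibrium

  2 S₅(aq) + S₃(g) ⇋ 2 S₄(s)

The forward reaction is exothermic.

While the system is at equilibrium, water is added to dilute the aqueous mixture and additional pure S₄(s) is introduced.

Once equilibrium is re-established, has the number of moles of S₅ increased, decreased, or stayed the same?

increases

Dilution lowers every aqueous concentration by the same factor. Δn_aq = 0 − 2 = -2, so the system shifts toward the side with more dissolved moles — to the left.
S₄ is a pure solid; its activity is 1 regardless of amount, so Q is unaffected — no shift from this change.
The net shift is to the left. S₅ is a reactant, so its amount increases.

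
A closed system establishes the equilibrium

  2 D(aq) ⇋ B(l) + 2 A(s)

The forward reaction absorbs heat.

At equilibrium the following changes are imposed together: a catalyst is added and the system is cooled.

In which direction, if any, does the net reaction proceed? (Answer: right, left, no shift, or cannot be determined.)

left

A catalyst speeds both forward and reverse rates equally; it changes neither Q nor K — no shift from this change.
The forward reaction is endothermic. Lowering T favours the exothermic direction — shift to the left.
Only the nonzero effect(s) matter; the net shift is to the left.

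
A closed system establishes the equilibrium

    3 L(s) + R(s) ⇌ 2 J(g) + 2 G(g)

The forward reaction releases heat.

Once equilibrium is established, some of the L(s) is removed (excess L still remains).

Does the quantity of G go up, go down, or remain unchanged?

unchanged

L is a pure solid; its activity is 1 regardless of amount, so Q is unaffected — no shift from this change.
No net shift occurs, so the amount of G is unchanged.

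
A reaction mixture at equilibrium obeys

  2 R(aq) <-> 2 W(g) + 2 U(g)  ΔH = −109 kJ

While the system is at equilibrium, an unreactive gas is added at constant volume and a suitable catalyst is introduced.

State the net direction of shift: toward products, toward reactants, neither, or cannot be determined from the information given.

At constant volume, adding an inert gas leaves every reacting species' partial pressure unchanged, so Q is unchanged — no shift from this change.
A catalyst speeds both forward and reverse rates equally; it changes neither Q nor K — no shift from this change.
None of the changes alters Q relative to K, so there is no net shift.

no shift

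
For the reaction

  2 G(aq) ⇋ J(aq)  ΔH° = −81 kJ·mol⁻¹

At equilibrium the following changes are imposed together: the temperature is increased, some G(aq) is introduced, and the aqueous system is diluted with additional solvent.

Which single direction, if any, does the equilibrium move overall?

cannot be determined

The forward reaction is exothermic. Raising T favours the endothermic direction — shift to the left.
Adding G (aq), a reactant, drives the reaction to the right.
Dilution lowers every aqueous concentration by the same factor. Δn_aq = 1 − 2 = -1, so the system shifts toward the side with more dissolved moles — to the left.
The individual effects push in opposite directions; without quantitative information the net direction cannot be determined.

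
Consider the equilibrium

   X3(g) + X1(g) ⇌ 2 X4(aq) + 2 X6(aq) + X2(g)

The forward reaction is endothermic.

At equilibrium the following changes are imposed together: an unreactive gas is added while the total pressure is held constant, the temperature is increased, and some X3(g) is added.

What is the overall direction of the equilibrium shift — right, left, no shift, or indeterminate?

cannot be determined

Adding inert gas at constant total pressure expands the volume and lowers every reacting partial pressure. With Δn_gas = 1 − 2 = -1, Q moves away from K toward the side with fewer gas moles, so the system shifts toward the side with more gas moles — to the left.
The forward reaction is endothermic. Raising T favours the endothermic direction — shift to the right.
Adding X3 (g), a reactant, drives the reaction to the right.
The individual effects push in opposite directions; without quantitative information the net direction cannot be determined.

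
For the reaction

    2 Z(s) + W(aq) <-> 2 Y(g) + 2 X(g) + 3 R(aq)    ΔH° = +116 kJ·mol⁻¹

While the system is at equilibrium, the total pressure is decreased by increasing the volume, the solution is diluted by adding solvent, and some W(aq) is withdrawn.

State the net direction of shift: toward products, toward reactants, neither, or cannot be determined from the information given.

cannot be determined

Gas moles: reactants 0, products 4 (Δn_gas = +4). Expansion shifts the system toward the side with more moles of gas — to the right.
Dilution lowers every aqueous concentration by the same factor. Δn_aq = 3 − 1 = +2, so the system shifts toward the side with more dissolved moles — to the right.
Removing W (aq), a reactant, drives the reaction to the left.
The individual effects push in opposite directions; without quantitative information the net direction cannot be determined.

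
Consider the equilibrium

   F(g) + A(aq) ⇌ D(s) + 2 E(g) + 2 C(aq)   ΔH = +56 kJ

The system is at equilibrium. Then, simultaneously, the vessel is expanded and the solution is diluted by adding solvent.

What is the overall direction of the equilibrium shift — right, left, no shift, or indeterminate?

Gas moles: reactants 1, products 2 (Δn_gas = +1). Expansion shifts the system toward the side with more moles of gas — to the right.
Dilution lowers every aqueous concentration by the same factor. Δn_aq = 2 − 1 = +1, so the system shifts toward the side with more dissolved moles — to the right.
All effects act in the same direction — net shift to the right.

right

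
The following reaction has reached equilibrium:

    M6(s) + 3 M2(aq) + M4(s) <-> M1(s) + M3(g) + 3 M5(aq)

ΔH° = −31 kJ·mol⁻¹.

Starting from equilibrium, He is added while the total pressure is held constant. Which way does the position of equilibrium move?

right

Adding inert gas at constant total pressure expands the volume and lowers every reacting partial pressure. With Δn_gas = 1 − 0 = +1, Q moves away from K toward the side with fewer gas moles, so the system shifts toward the side with more gas moles — to the right.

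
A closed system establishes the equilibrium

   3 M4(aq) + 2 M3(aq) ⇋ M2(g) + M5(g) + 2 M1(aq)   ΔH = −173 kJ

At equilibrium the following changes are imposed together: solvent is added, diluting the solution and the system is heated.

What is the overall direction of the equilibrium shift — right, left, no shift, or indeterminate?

left

Dilution lowers every aqueous concentration by the same factor. Δn_aq = 2 − 5 = -3, so the system shifts toward the side with more dissolved moles — to the left.
The forward reaction is exothermic. Raising T favours the endothermic direction — shift to the left.
All effects act in the same direction — net shift to the left.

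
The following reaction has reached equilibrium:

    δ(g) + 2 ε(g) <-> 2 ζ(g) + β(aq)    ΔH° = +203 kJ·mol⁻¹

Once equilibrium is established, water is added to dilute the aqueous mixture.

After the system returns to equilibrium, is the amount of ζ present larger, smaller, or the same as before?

increases

Dilution lowers every aqueous concentration by the same factor. Δn_aq = 1 − 0 = +1, so the system shifts toward the side with more dissolved moles — to the right.
The net shift is to the right. ζ is a product, so its amount increases.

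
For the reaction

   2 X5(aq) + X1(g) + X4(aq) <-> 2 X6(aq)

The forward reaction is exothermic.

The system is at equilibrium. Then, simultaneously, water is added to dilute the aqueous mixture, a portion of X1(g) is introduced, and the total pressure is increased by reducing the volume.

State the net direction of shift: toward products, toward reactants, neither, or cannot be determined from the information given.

cannot be determined

Dilution lowers every aqueous concentration by the same factor. Δn_aq = 2 − 3 = -1, so the system shifts toward the side with more dissolved moles — to the left.
Adding X1 (g), a reactant, drives the reaction to the right.
Gas moles: reactants 1, products 0 (Δn_gas = -1). Compression shifts the system toward the side with fewer moles of gas — to the right.
The individual effects push in opposite directions; without quantitative information the net direction cannot be determined.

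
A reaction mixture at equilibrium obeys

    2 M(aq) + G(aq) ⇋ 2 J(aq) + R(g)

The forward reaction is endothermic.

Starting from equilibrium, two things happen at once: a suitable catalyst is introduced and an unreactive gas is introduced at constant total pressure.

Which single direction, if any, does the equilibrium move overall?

A catalyst speeds both forward and reverse rates equally; it changes neither Q nor K — no shift from this change.
Adding inert gas at constant total pressure expands the volume and lowers every reacting partial pressure. With Δn_gas = 1 − 0 = +1, Q moves away from K toward the side with fewer gas moles, so the system shifts toward the side with more gas moles — to the right.
Only the nonzero effect(s) matter; the net shift is to the right.

right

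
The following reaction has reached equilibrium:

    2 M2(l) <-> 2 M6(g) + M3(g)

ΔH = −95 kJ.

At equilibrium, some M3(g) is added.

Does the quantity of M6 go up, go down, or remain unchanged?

decreases

Adding M3 (g), a product, drives the reaction to the left.
The net shift is to the left. M6 is a product, so its amount decreases.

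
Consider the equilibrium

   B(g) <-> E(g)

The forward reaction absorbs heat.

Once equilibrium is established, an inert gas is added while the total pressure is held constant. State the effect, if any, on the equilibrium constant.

unchanged

The equilibrium constant depends only on temperature. This perturbation changes neither the position of equilibrium nor K.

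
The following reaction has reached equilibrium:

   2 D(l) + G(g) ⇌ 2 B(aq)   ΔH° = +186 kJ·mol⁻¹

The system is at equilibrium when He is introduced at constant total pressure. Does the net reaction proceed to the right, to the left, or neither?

Adding inert gas at constant total pressure expands the volume and lowers every reacting partial pressure. With Δn_gas = 0 − 1 = -1, Q moves away from K toward the side with fewer gas moles, so the system shifts toward the side with more gas moles — to the left.

left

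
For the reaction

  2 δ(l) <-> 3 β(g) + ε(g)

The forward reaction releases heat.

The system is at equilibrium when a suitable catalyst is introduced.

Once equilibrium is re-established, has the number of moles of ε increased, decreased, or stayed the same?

A catalyst speeds both forward and reverse rates equally; it changes neither Q nor K — no shift from this change.
No net shift occurs, so the amount of ε is unchanged.

unchanged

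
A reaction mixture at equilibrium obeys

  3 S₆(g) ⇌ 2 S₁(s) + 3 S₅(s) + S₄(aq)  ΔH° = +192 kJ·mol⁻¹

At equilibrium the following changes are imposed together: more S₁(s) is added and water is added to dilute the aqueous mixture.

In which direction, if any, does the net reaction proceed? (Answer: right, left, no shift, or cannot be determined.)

S₁ is a pure solid; its activity is 1 regardless of amount, so Q is unaffected — no shift from this change.
Dilution lowers every aqueous concentration by the same factor. Δn_aq = 1 − 0 = +1, so the system shifts toward the side with more dissolved moles — to the right.
Only the nonzero effect(s) matter; the net shift is to the right.

right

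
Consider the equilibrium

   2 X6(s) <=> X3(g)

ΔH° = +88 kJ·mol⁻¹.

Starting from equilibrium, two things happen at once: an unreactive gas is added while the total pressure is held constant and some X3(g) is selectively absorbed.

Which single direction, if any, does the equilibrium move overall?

right

Adding inert gas at constant total pressure expands the volume and lowers every reacting partial pressure. With Δn_gas = 1 − 0 = +1, Q moves away from K toward the side with fewer gas moles, so the system shifts toward the side with more gas moles — to the right.
Removing X3 (g), a product, drives the reaction to the right.
All effects act in the same direction — net shift to the right.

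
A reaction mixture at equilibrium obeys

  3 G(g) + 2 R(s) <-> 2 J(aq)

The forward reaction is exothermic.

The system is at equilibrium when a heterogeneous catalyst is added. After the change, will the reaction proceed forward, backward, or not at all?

no shift

A catalyst speeds both forward and reverse rates equally; it changes neither Q nor K — no shift from this change.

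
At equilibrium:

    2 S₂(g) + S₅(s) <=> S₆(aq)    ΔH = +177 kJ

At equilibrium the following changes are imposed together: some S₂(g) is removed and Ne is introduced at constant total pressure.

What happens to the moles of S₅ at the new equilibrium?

increases

Removing S₂ (g), a reactant, drives the reaction to the left.
Adding inert gas at constant total pressure expands the volume and lowers every reacting partial pressure. With Δn_gas = 0 − 2 = -2, Q moves away from K toward the side with fewer gas moles, so the system shifts toward the side with more gas moles — to the left.
The net shift is to the left. S₅ is a reactant, so its amount increases.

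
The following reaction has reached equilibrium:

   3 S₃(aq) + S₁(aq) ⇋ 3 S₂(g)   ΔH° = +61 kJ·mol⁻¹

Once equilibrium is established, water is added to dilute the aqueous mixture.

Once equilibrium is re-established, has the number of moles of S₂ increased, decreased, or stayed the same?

Dilution lowers every aqueous concentration by the same factor. Δn_aq = 0 − 4 = -4, so the system shifts toward the side with more dissolved moles — to the left.
The net shift is to the left. S₂ is a product, so its amount decreases.

decreases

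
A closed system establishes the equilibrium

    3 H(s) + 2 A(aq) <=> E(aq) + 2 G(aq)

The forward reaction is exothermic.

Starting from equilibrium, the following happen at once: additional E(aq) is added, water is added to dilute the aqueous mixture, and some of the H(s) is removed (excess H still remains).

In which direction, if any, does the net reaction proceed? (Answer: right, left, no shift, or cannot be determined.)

cannot be determined

Adding E (aq), a product, drives the reaction to the left.
Dilution lowers every aqueous concentration by the same factor. Δn_aq = 3 − 2 = +1, so the system shifts toward the side with more dissolved moles — to the right.
H is a pure solid; its activity is 1 regardless of amount, so Q is unaffected — no shift from this change.
The individual effects push in opposite directions; without quantitative information the net direction cannot be determined.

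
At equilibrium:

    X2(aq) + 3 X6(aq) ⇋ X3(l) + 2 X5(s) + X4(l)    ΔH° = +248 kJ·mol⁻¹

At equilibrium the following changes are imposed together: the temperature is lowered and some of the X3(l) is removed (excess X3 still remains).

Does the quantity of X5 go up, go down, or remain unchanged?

decreases

The forward reaction is endothermic. Lowering T favours the exothermic direction — shift to the left.
X3 is a pure liquid; its activity is 1 regardless of amount, so Q is unaffected — no shift from this change.
The net shift is to the left. X5 is a product, so its amount decreases.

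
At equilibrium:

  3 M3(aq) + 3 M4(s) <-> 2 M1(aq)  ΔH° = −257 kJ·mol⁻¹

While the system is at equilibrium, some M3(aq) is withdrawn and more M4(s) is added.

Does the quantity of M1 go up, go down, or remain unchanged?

decreases

Removing M3 (aq), a reactant, drives the reaction to the left.
M4 is a pure solid; its activity is 1 regardless of amount, so Q is unaffected — no shift from this change.
The net shift is to the left. M1 is a product, so its amount decreases.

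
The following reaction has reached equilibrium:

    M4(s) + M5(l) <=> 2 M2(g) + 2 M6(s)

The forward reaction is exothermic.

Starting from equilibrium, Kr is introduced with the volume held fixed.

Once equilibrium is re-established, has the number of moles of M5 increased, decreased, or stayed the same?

unchanged

At constant volume, adding an inert gas leaves every reacting species' partial pressure unchanged, so Q is unchanged — no shift from this change.
No net shift occurs, so the amount of M5 is unchanged.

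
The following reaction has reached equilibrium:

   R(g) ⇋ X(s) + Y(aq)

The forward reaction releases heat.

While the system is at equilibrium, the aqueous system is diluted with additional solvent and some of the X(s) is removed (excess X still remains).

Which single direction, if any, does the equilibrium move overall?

Dilution lowers every aqueous concentration by the same factor. Δn_aq = 1 − 0 = +1, so the system shifts toward the side with more dissolved moles — to the right.
X is a pure solid; its activity is 1 regardless of amount, so Q is unaffected — no shift from this change.
Only the nonzero effect(s) matter; the net shift is to the right.

right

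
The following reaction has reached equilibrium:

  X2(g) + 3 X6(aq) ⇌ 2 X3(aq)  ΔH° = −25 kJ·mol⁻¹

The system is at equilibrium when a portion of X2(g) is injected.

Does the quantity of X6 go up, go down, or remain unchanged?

Adding X2 (g), a reactant, drives the reaction to the right.
The net shift is to the right. X6 is a reactant, so its amount decreases.

decreases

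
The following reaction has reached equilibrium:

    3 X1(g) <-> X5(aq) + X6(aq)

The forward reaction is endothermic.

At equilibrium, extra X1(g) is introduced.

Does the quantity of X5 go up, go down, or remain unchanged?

increases

Adding X1 (g), a reactant, drives the reaction to the right.
The net shift is to the right. X5 is a product, so its amount increases.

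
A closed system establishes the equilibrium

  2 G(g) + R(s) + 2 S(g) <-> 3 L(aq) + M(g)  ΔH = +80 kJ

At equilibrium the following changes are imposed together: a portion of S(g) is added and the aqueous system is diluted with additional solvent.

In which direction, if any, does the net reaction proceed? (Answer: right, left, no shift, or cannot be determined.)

Adding S (g), a reactant, drives the reaction to the right.
Dilution lowers every aqueous concentration by the same factor. Δn_aq = 3 − 0 = +3, so the system shifts toward the side with more dissolved moles — to the right.
All effects act in the same direction — net shift to the right.

right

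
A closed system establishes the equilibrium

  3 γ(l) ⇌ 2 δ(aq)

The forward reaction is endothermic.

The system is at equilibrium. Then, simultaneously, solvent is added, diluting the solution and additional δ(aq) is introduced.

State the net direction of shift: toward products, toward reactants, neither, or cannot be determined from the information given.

cannot be determined

Dilution lowers every aqueous concentration by the same factor. Δn_aq = 2 − 0 = +2, so the system shifts toward the side with more dissolved moles — to the right.
Adding δ (aq), a product, drives the reaction to the left.
The individual effects push in opposite directions; without quantitative information the net direction cannot be determined.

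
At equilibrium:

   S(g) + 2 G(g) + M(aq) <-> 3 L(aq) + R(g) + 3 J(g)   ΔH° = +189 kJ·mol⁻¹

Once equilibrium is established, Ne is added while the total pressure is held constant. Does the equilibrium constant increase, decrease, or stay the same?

unchanged

The equilibrium constant depends only on temperature. This perturbation may move the position of equilibrium, but since T is unchanged, K itself is unchanged.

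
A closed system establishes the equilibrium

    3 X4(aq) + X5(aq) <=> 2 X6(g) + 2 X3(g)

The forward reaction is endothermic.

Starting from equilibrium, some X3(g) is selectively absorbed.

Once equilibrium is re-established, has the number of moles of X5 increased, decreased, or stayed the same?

decreases

Removing X3 (g), a product, drives the reaction to the right.
The net shift is to the right. X5 is a reactant, so its amount decreases.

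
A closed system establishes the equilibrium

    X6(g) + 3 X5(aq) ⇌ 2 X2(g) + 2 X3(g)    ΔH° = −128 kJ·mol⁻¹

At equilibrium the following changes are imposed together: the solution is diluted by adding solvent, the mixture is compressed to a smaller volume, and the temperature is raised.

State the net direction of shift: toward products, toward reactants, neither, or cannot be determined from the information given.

Dilution lowers every aqueous concentration by the same factor. Δn_aq = 0 − 3 = -3, so the system shifts toward the side with more dissolved moles — to the left.
Gas moles: reactants 1, products 4 (Δn_gas = +3). Compression shifts the system toward the side with fewer moles of gas — to the left.
The forward reaction is exothermic. Raising T favours the endothermic direction — shift to the left.
All effects act in the same direction — net shift to the left.

left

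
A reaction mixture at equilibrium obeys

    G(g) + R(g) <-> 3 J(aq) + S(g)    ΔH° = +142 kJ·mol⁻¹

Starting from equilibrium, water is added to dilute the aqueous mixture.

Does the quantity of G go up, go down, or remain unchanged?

decreases

Dilution lowers every aqueous concentration by the same factor. Δn_aq = 3 − 0 = +3, so the system shifts toward the side with more dissolved moles — to the right.
The net shift is to the right. G is a reactant, so its amount decreases.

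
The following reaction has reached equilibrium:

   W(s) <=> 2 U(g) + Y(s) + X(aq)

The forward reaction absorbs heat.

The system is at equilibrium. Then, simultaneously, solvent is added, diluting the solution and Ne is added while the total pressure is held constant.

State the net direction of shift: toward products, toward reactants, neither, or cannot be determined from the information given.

Dilution lowers every aqueous concentration by the same factor. Δn_aq = 1 − 0 = +1, so the system shifts toward the side with more dissolved moles — to the right.
Adding inert gas at constant total pressure expands the volume and lowers every reacting partial pressure. With Δn_gas = 2 − 0 = +2, Q moves away from K toward the side with fewer gas moles, so the system shifts toward the side with more gas moles — to the right.
All effects act in the same direction — net shift to the right.

right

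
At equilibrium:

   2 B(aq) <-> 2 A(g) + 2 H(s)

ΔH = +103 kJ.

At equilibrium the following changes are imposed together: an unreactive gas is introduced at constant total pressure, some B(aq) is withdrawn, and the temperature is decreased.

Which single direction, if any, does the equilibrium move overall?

cannot be determined

Adding inert gas at constant total pressure expands the volume and lowers every reacting partial pressure. With Δn_gas = 2 − 0 = +2, Q moves away from K toward the side with fewer gas moles, so the system shifts toward the side with more gas moles — to the right.
Removing B (aq), a reactant, drives the reaction to the left.
The forward reaction is endothermic. Lowering T favours the exothermic direction — shift to the left.
The individual effects push in opposite directions; without quantitative information the net direction cannot be determined.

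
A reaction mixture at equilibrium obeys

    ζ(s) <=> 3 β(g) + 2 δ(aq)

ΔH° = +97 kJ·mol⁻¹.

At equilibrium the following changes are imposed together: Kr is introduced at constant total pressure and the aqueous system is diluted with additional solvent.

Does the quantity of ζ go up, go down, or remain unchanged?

Adding inert gas at constant total pressure expands the volume and lowers every reacting partial pressure. With Δn_gas = 3 − 0 = +3, Q moves away from K toward the side with fewer gas moles, so the system shifts toward the side with more gas moles — to the right.
Dilution lowers every aqueous concentration by the same factor. Δn_aq = 2 − 0 = +2, so the system shifts toward the side with more dissolved moles — to the right.
The net shift is to the right. ζ is a reactant, so its amount decreases.

decreases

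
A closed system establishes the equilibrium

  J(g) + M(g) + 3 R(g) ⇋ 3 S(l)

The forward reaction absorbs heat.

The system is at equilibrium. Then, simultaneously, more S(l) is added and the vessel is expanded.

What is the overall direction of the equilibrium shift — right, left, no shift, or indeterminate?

left

S is a pure liquid; its activity is 1 regardless of amount, so Q is unaffected — no shift from this change.
Gas moles: reactants 5, products 0 (Δn_gas = -5). Expansion shifts the system toward the side with more moles of gas — to the left.
Only the nonzero effect(s) matter; the net shift is to the left.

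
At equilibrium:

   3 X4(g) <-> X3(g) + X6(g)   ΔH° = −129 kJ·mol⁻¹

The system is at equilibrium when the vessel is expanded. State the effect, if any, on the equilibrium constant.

The equilibrium constant depends only on temperature. This perturbation may move the position of equilibrium, but since T is unchanged, K itself is unchanged.

unchanged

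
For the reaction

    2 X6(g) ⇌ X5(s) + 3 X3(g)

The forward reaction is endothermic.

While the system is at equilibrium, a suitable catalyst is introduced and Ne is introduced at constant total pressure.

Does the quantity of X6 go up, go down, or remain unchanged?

A catalyst speeds both forward and reverse rates equally; it changes neither Q nor K — no shift from this change.
Adding inert gas at constant total pressure expands the volume and lowers every reacting partial pressure. With Δn_gas = 3 − 2 = +1, Q moves away from K toward the side with fewer gas moles, so the system shifts toward the side with more gas moles — to the right.
The net shift is to the right. X6 is a reactant, so its amount decreases.

decreases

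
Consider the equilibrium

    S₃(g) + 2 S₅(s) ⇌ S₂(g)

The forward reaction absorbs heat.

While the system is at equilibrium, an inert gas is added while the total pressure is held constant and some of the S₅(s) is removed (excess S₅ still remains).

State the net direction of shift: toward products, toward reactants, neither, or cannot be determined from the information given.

Adding inert gas at constant total pressure expands the volume, scaling every reacting partial pressure by the same factor. Δn_gas = 1 − 1 = 0, so Q is unchanged — no shift.
S₅ is a pure solid; its activity is 1 regardless of amount, so Q is unaffected — no shift from this change.
None of the changes alters Q relative to K, so there is no net shift.

no shift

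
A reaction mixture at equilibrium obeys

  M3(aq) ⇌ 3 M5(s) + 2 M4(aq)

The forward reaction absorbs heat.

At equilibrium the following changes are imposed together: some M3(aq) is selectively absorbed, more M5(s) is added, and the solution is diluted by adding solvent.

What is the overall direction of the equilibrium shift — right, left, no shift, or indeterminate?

cannot be determined

Removing M3 (aq), a reactant, drives the reaction to the left.
M5 is a pure solid; its activity is 1 regardless of amount, so Q is unaffected — no shift from this change.
Dilution lowers every aqueous concentration by the same factor. Δn_aq = 2 − 1 = +1, so the system shifts toward the side with more dissolved moles — to the right.
The individual effects push in opposite directions; without quantitative information the net direction cannot be determined.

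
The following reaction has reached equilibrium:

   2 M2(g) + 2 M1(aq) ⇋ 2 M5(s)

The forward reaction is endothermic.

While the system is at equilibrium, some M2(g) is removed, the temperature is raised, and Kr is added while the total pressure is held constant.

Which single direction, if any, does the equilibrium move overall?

Removing M2 (g), a reactant, drives the reaction to the left.
The forward reaction is endothermic. Raising T favours the endothermic direction — shift to the right.
Adding inert gas at constant total pressure expands the volume and lowers every reacting partial pressure. With Δn_gas = 0 − 2 = -2, Q moves away from K toward the side with fewer gas moles, so the system shifts toward the side with more gas moles — to the left.
The individual effects push in opposite directions; without quantitative information the net direction cannot be determined.

cannot be determined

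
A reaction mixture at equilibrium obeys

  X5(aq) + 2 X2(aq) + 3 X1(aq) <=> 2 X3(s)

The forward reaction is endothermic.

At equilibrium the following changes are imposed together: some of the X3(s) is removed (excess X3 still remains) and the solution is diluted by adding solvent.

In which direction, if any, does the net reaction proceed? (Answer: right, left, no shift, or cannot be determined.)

left

X3 is a pure solid; its activity is 1 regardless of amount, so Q is unaffected — no shift from this change.
Dilution lowers every aqueous concentration by the same factor. Δn_aq = 0 − 6 = -6, so the system shifts toward the side with more dissolved moles — to the left.
Only the nonzero effect(s) matter; the net shift is to the left.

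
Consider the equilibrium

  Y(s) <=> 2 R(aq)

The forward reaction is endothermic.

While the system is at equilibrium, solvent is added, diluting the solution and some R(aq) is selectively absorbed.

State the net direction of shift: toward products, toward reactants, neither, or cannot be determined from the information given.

Dilution lowers every aqueous concentration by the same factor. Δn_aq = 2 − 0 = +2, so the system shifts toward the side with more dissolved moles — to the right.
Removing R (aq), a product, drives the reaction to the right.
All effects act in the same direction — net shift to the right.

right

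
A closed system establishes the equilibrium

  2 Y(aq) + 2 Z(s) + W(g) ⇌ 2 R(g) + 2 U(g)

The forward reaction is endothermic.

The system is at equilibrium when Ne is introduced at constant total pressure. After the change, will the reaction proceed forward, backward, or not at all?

Adding inert gas at constant total pressure expands the volume and lowers every reacting partial pressure. With Δn_gas = 4 − 1 = +3, Q moves away from K toward the side with fewer gas moles, so the system shifts toward the side with more gas moles — to the right.

right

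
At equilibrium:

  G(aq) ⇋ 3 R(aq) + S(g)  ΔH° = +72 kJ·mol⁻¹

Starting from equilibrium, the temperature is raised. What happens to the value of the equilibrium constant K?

K depends on temperature via the van 't Hoff relation. The forward reaction is endothermic, so raising T increases K.

increases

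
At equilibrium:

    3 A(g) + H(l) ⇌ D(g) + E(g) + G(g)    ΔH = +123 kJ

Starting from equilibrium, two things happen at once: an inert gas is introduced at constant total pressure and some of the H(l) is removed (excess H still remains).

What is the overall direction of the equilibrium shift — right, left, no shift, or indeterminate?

Adding inert gas at constant total pressure expands the volume, scaling every reacting partial pressure by the same factor. Δn_gas = 3 − 3 = 0, so Q is unchanged — no shift.
H is a pure liquid; its activity is 1 regardless of amount, so Q is unaffected — no shift from this change.
None of the changes alters Q relative to K, so there is no net shift.

no shift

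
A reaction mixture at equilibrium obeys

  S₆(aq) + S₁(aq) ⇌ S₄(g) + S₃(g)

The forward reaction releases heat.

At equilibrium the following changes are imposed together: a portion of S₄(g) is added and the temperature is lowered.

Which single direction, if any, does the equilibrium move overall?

cannot be determined

Adding S₄ (g), a product, drives the reaction to the left.
The forward reaction is exothermic. Lowering T favours the exothermic direction — shift to the right.
The individual effects push in opposite directions; without quantitative information the net direction cannot be determined.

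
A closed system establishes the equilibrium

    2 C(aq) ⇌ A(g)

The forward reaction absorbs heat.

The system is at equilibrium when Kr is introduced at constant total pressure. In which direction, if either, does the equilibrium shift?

Adding inert gas at constant total pressure expands the volume and lowers every reacting partial pressure. With Δn_gas = 1 − 0 = +1, Q moves away from K toward the side with fewer gas moles, so the system shifts toward the side with more gas moles — to the right.

right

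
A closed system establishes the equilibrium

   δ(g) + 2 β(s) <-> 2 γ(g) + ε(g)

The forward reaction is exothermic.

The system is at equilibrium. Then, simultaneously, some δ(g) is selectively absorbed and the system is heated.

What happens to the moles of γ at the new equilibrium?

decreases

Removing δ (g), a reactant, drives the reaction to the left.
The forward reaction is exothermic. Raising T favours the endothermic direction — shift to the left.
The net shift is to the left. γ is a product, so its amount decreases.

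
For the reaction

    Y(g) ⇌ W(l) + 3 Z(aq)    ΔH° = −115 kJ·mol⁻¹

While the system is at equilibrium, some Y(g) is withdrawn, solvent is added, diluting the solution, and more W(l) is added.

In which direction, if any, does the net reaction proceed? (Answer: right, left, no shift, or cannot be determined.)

Removing Y (g), a reactant, drives the reaction to the left.
Dilution lowers every aqueous concentration by the same factor. Δn_aq = 3 − 0 = +3, so the system shifts toward the side with more dissolved moles — to the right.
W is a pure liquid; its activity is 1 regardless of amount, so Q is unaffected — no shift from this change.
The individual effects push in opposite directions; without quantitative information the net direction cannot be determined.

cannot be determined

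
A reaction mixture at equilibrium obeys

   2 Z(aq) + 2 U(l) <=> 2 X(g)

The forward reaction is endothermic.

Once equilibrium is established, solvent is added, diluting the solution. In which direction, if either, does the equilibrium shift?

left

Dilution lowers every aqueous concentration by the same factor. Δn_aq = 0 − 2 = -2, so the system shifts toward the side with more dissolved moles — to the left.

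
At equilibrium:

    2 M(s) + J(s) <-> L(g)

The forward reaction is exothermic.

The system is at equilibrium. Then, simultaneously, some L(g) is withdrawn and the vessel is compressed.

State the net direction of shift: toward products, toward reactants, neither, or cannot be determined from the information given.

Removing L (g), a product, drives the reaction to the right.
Gas moles: reactants 0, products 1 (Δn_gas = +1). Compression shifts the system toward the side with fewer moles of gas — to the left.
The individual effects push in opposite directions; without quantitative information the net direction cannot be determined.

cannot be determined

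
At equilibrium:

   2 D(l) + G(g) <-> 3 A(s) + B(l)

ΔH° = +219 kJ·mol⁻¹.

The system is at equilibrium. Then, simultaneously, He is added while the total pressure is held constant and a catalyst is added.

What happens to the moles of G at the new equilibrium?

increases

Adding inert gas at constant total pressure expands the volume and lowers every reacting partial pressure. With Δn_gas = 0 − 1 = -1, Q moves away from K toward the side with fewer gas moles, so the system shifts toward the side with more gas moles — to the left.
A catalyst speeds both forward and reverse rates equally; it changes neither Q nor K — no shift from this change.
The net shift is to the left. G is a reactant, so its amount increases.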